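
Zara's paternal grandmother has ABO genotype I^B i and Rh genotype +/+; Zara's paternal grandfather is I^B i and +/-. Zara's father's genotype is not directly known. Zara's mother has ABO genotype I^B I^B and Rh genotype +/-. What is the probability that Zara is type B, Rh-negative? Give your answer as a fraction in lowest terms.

1/8

Zara's father's ABO genotype from I^B i × I^B i: 1/4 I^B I^B, 1/2 I^B i, 1/4 i i.
Crossing each possibility with the mother I^B I^B and summing P(type B): 1/4·1 + 1/2·1 + 1/4·1 = 1.
Similarly for Rh via the father's Rh distribution: P(Rh-) = 1/8.
Independent loci: 1 × 1/8 = 1/8.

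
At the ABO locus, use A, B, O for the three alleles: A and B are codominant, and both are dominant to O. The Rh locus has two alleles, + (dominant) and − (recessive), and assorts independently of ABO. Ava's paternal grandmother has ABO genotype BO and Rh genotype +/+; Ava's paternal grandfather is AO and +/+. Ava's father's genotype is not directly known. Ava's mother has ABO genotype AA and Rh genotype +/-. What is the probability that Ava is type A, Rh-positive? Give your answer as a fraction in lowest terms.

3/4

Ava's father's ABO genotype from BO × AO: 1/4 AB, 1/4 AO, 1/4 BO, 1/4 OO.
Crossing each possibility with the mother AA and summing P(type A): 1/4·1/2 + 1/4·1 + 1/4·1/2 + 1/4·1 = 3/4.
Similarly for Rh via the father's Rh distribution: P(Rh+) = 1.
Independent loci: 3/4 × 1 = 3/4.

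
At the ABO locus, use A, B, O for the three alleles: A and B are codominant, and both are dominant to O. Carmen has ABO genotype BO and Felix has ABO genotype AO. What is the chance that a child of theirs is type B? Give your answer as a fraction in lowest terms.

ABO cross BO × AO → offspring phenotypes: 1/4 O, 1/4 A, 1/4 B, 1/4 AB.
So P(type B) = 1/4.

1/4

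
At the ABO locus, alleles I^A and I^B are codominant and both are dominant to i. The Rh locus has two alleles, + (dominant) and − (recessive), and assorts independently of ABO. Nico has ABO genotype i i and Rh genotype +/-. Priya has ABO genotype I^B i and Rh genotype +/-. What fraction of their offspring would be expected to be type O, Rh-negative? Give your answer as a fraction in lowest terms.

ABO cross i i × I^B i → offspring phenotypes: 1/2 O, 1/2 B.
Rh cross +/- × +/- → 3/4 Rh+, 1/4 Rh-.
Independent loci: P(type O, Rh-negative) = 1/2 × 1/4 = 1/8.

1/8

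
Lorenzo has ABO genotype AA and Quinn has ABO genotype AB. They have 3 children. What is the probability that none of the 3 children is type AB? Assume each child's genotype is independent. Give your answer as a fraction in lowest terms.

1/8

ABO cross AA × AB → 1/2 A, 1/2 AB.
So P(type AB) = 1/2 per child.
P(not type AB) = 1/2 for one child; (1/2)^3 = 1/8.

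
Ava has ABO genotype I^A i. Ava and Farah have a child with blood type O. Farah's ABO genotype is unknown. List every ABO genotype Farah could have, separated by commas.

For each candidate genotype of Farah, check whether crossing it with I^A i can produce every observed child phenotype.
  I^A I^A → possible child types {A} ✗
  I^A I^B → possible child types {A, B, AB} ✗
  I^A i → possible child types {O, A} ✓
  I^B I^B → possible child types {B, AB} ✗
  I^B i → possible child types {O, A, B, AB} ✓
  i i → possible child types {O, A} ✓

I^A i, I^B i, i i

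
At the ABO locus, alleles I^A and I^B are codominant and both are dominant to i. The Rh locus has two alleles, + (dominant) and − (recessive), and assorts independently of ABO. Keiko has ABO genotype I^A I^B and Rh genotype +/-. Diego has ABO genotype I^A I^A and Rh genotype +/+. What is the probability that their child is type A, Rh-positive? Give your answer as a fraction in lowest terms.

ABO cross I^A I^B × I^A I^A → offspring phenotypes: 1/2 A, 1/2 AB.
Rh cross +/- × +/+ → 1 Rh+.
Independent loci: P(type A, Rh-positive) = 1/2 × 1 = 1/2.

1/2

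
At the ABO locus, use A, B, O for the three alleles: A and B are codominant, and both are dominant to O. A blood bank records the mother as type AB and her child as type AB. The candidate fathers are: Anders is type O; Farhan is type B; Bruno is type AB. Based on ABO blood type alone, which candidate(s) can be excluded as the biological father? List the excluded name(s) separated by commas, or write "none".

Anders

A candidate is excluded only if no genotype consistent with his phenotype could produce a type AB child with a type AB mother.
Anders (type O): no genotype consistent with that phenotype can produce a type-AB child with a type-AB mother.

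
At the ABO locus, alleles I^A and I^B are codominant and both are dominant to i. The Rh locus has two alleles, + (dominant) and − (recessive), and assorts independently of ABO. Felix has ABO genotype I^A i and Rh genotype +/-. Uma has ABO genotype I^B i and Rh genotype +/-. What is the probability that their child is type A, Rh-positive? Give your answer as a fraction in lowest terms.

3/16

ABO cross I^A i × I^B i → offspring phenotypes: 1/4 O, 1/4 A, 1/4 B, 1/4 AB.
Rh cross +/- × +/- → 3/4 Rh+, 1/4 Rh-.
Independent loci: P(type A, Rh-positive) = 1/4 × 3/4 = 3/16.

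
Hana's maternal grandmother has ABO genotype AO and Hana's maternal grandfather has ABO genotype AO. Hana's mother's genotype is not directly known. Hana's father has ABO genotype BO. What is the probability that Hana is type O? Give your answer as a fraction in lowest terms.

Hana's mother's ABO genotype from AO × AO: 1/4 AA, 1/2 AO, 1/4 OO.
Crossing each possibility with the father BO and summing P(type O): 1/4·0 + 1/2·1/4 + 1/4·1/2 = 1/4.

1/4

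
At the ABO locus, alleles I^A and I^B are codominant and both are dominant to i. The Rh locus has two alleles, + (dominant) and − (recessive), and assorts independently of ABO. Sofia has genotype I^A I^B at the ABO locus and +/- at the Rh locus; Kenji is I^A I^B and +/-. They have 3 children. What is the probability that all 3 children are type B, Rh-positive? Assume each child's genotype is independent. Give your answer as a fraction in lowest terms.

ABO cross I^A I^B × I^A I^B → 1/4 A, 1/4 B, 1/2 AB.
Rh cross +/- × +/- → 3/4 Rh+, 1/4 Rh-; so P(type B, Rh-positive) = 1/4 × 3/4 = 3/16 per child.
All 3 independent: (3/16)^3 = 27/4096.

27/4096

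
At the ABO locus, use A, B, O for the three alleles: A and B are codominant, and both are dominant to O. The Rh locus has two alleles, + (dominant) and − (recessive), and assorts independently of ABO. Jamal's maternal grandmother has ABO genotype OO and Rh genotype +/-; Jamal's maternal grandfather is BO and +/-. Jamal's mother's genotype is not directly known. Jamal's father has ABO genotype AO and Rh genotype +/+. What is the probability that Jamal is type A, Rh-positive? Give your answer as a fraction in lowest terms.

Jamal's mother's ABO genotype from OO × BO: 1/2 BO, 1/2 OO.
Crossing each possibility with the father AO and summing P(type A): 1/2·1/4 + 1/2·1/2 = 3/8.
Similarly for Rh via the mother's Rh distribution: P(Rh+) = 1.
Independent loci: 3/8 × 1 = 3/8.

3/8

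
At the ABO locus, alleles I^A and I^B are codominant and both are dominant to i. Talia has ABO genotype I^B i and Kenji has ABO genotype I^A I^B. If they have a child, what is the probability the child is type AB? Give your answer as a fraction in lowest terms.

1/4

ABO cross I^B i × I^A I^B → offspring phenotypes: 1/4 A, 1/2 B, 1/4 AB.
So P(type AB) = 1/4.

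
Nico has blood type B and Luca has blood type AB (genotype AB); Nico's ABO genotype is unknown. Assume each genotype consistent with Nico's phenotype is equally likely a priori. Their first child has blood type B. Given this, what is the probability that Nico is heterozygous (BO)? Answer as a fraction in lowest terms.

Possible genotypes: Nico ∈ {BB, BO}; Luca ∈ {AB}.
Weight each parental genotype pair by prior × P(type-B child):
  BB × AB: posterior weight 1/2.
  BO × AB: posterior weight 1/2.
Sum the posterior weight over pairs where Nico is BO: 1/2.

1/2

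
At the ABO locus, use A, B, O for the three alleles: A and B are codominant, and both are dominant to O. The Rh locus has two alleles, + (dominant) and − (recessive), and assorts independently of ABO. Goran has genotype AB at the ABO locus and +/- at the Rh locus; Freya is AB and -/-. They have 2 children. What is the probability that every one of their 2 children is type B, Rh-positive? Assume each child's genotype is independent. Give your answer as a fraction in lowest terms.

1/64

ABO cross AB × AB → 1/4 A, 1/4 B, 1/2 AB.
Rh cross +/- × -/- → 1/2 Rh+, 1/2 Rh-; so P(type B, Rh-positive) = 1/4 × 1/2 = 1/8 per child.
All 2 independent: (1/8)^2 = 1/64.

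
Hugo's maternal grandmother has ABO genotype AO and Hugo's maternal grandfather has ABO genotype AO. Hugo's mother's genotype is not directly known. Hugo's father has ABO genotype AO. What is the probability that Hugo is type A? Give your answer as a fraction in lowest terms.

Hugo's mother's ABO genotype from AO × AO: 1/4 AA, 1/2 AO, 1/4 OO.
Crossing each possibility with the father AO and summing P(type A): 1/4·1 + 1/2·3/4 + 1/4·1/2 = 3/4.

3/4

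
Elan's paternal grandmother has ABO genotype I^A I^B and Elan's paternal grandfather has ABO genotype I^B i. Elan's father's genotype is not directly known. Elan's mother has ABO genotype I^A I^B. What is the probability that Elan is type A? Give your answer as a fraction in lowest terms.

Elan's father's ABO genotype from I^A I^B × I^B i: 1/4 I^A I^B, 1/4 I^A i, 1/4 I^B I^B, 1/4 I^B i.
Crossing each possibility with the mother I^A I^B and summing P(type A): 1/4·1/4 + 1/4·1/2 + 1/4·0 + 1/4·1/4 = 1/4.

1/4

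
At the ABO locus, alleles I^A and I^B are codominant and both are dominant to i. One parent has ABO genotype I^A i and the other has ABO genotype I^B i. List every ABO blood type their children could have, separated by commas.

O, A, B, AB

Gametes from I^A i × I^B i give offspring ABO genotypes I^A I^B, I^A i, I^B i, i i, i.e. phenotypes O, A, B, AB.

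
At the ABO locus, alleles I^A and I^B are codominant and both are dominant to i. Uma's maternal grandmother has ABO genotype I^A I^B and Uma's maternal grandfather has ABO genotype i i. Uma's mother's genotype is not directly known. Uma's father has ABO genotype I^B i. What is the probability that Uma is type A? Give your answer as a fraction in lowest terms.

1/8

Uma's mother's ABO genotype from I^A I^B × i i: 1/2 I^A i, 1/2 I^B i.
Crossing each possibility with the father I^B i and summing P(type A): 1/2·1/4 + 1/2·0 = 1/8.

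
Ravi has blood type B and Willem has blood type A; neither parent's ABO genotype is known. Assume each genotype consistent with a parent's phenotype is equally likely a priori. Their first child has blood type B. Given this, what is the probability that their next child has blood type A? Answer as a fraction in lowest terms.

1/12

Possible genotypes: Ravi ∈ {I^B I^B, I^B i}; Willem ∈ {I^A I^A, I^A i}.
Weight each parental genotype pair by prior × P(type-B child):
  I^B I^B × I^A i: posterior weight 2/3; P(next child type A) = 0.
  I^B i × I^A i: posterior weight 1/3; P(next child type A) = 1/4.
Weighted sum = 1/12.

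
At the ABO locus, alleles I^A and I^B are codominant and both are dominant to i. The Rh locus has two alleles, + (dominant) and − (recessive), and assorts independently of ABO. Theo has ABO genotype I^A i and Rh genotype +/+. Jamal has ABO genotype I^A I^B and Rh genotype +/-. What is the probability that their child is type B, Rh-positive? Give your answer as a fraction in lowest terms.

ABO cross I^A i × I^A I^B → offspring phenotypes: 1/2 A, 1/4 B, 1/4 AB.
Rh cross +/+ × +/- → 1 Rh+.
Independent loci: P(type B, Rh-positive) = 1/4 × 1 = 1/4.

1/4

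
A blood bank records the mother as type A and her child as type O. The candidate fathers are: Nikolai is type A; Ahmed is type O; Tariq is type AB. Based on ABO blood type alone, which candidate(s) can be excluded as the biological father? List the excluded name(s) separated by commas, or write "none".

A candidate is excluded only if no genotype consistent with his phenotype could produce a type O child with a type A mother.
Tariq (type AB): no genotype consistent with that phenotype can produce a type-O child with a type-A mother.

Tariq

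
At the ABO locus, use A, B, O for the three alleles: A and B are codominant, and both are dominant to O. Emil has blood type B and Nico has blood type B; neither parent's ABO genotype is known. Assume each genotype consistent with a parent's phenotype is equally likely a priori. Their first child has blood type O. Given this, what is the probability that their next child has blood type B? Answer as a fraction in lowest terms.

3/4

Possible genotypes: Emil ∈ {BB, BO}; Nico ∈ {BB, BO}.
Weight each parental genotype pair by prior × P(type-O child):
  BO × BO: posterior weight 1; P(next child type B) = 3/4.
Weighted sum = 3/4.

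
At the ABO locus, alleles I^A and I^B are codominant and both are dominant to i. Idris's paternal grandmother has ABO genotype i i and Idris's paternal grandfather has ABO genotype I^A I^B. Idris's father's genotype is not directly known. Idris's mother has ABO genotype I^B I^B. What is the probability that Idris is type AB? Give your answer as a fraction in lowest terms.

1/4

Idris's father's ABO genotype from i i × I^A I^B: 1/2 I^A i, 1/2 I^B i.
Crossing each possibility with the mother I^B I^B and summing P(type AB): 1/2·1/2 + 1/2·0 = 1/4.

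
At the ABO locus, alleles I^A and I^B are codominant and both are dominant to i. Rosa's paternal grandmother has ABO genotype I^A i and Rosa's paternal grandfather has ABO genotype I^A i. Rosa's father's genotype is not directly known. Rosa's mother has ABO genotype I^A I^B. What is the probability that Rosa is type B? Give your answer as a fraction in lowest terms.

Rosa's father's ABO genotype from I^A i × I^A i: 1/4 I^A I^A, 1/2 I^A i, 1/4 i i.
Crossing each possibility with the mother I^A I^B and summing P(type B): 1/4·0 + 1/2·1/4 + 1/4·1/2 = 1/4.

1/4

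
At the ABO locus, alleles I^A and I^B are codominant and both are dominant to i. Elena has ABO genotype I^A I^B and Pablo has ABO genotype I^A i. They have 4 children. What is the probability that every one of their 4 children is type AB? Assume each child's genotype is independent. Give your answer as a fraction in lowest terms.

1/256

ABO cross I^A I^B × I^A i → 1/2 A, 1/4 B, 1/4 AB.
So P(type AB) = 1/4 per child.
All 4 independent: (1/4)^4 = 1/256.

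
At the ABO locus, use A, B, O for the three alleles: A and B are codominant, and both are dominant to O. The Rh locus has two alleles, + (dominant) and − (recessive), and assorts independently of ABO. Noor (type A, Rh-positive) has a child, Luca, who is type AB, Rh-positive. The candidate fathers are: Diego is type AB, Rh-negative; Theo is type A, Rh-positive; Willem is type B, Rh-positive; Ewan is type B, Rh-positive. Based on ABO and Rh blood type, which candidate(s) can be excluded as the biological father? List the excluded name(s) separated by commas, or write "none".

Theo

A candidate is excluded only if no genotype consistent with his phenotype could produce a type AB, Rh-positive child with a type A, Rh-positive mother.
Theo (type A, Rh+): no genotype consistent with that phenotype can produce a type-AB Rh+ child with a type-A mother.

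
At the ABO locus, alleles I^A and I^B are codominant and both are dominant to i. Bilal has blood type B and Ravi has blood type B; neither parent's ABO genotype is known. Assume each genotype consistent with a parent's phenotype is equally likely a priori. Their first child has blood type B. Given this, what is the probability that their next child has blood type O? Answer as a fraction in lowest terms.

Possible genotypes: Bilal ∈ {I^B I^B, I^B i}; Ravi ∈ {I^B I^B, I^B i}.
Weight each parental genotype pair by prior × P(type-B child):
  I^B I^B × I^B I^B: posterior weight 4/15; P(next child type O) = 0.
  I^B I^B × I^B i: posterior weight 4/15; P(next child type O) = 0.
  I^B i × I^B I^B: posterior weight 4/15; P(next child type O) = 0.
  I^B i × I^B i: posterior weight 1/5; P(next child type O) = 1/4.
Weighted sum = 1/20.

1/20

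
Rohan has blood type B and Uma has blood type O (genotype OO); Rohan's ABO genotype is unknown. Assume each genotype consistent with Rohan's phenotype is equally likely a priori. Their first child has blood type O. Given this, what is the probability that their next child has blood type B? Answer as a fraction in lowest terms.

Possible genotypes: Rohan ∈ {BB, BO}; Uma ∈ {OO}.
Weight each parental genotype pair by prior × P(type-O child):
  BO × OO: posterior weight 1; P(next child type B) = 1/2.
Weighted sum = 1/2.

1/2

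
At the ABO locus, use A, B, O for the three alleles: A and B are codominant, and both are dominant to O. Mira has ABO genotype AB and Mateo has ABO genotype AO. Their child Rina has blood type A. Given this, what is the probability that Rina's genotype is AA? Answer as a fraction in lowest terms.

1/2

Cross AB × AO → 1/4 AA, 1/4 AB, 1/4 AO, 1/4 BO.
Type-A genotypes among offspring: AA (1/4), AO (1/4); total 1/2.
P(AA | type A) = (1/4) / (1/2) = 1/2.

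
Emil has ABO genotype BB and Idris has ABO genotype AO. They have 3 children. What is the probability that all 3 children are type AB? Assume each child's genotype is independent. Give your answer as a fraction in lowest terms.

ABO cross BB × AO → 1/2 B, 1/2 AB.
So P(type AB) = 1/2 per child.
All 3 independent: (1/2)^3 = 1/8.

1/8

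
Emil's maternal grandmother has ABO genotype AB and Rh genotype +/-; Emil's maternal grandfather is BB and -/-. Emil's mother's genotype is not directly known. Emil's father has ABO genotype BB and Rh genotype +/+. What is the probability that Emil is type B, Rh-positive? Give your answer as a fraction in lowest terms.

3/4

Emil's mother's ABO genotype from AB × BB: 1/2 AB, 1/2 BB.
Crossing each possibility with the father BB and summing P(type B): 1/2·1/2 + 1/2·1 = 3/4.
Similarly for Rh via the mother's Rh distribution: P(Rh+) = 1.
Independent loci: 3/4 × 1 = 3/4.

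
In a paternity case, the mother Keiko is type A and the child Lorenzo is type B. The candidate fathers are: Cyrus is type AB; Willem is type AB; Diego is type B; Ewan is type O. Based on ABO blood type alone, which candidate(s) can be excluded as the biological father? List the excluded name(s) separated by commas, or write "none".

Ewan

A candidate is excluded only if no genotype consistent with his phenotype could produce a type B child with a type A mother.
Ewan (type O): no genotype consistent with that phenotype can produce a type-B child with a type-A mother.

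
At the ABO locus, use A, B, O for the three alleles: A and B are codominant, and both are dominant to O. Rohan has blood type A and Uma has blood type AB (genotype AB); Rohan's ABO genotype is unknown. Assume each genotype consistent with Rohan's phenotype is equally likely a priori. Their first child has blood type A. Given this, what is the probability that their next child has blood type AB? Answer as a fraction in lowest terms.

Possible genotypes: Rohan ∈ {AA, AO}; Uma ∈ {AB}.
Weight each parental genotype pair by prior × P(type-A child):
  AA × AB: posterior weight 1/2; P(next child type AB) = 1/2.
  AO × AB: posterior weight 1/2; P(next child type AB) = 1/4.
Weighted sum = 3/8.

3/8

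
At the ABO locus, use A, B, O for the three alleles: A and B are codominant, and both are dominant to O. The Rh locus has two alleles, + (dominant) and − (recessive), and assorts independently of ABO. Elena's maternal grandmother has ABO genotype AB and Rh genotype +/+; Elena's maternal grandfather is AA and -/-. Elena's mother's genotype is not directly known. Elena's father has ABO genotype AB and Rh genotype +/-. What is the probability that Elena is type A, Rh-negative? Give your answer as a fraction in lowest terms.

Elena's mother's ABO genotype from AB × AA: 1/2 AA, 1/2 AB.
Crossing each possibility with the father AB and summing P(type A): 1/2·1/2 + 1/2·1/4 = 3/8.
Similarly for Rh via the mother's Rh distribution: P(Rh-) = 1/4.
Independent loci: 3/8 × 1/4 = 3/32.

3/32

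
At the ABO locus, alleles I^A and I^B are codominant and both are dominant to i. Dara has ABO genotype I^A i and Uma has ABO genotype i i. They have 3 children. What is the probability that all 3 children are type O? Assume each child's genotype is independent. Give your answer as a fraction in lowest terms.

1/8

ABO cross I^A i × i i → 1/2 O, 1/2 A.
So P(type O) = 1/2 per child.
All 3 independent: (1/2)^3 = 1/8.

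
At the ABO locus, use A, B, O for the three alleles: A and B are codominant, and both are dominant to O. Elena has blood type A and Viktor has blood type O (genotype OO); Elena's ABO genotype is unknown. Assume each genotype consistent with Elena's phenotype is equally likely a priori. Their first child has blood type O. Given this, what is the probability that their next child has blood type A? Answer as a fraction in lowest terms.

Possible genotypes: Elena ∈ {AA, AO}; Viktor ∈ {OO}.
Weight each parental genotype pair by prior × P(type-O child):
  AO × OO: posterior weight 1; P(next child type A) = 1/2.
Weighted sum = 1/2.

1/2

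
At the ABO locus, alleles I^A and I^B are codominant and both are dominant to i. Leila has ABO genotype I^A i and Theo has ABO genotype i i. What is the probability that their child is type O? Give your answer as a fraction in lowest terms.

1/2

ABO cross I^A i × i i → offspring phenotypes: 1/2 O, 1/2 A.
So P(type O) = 1/2.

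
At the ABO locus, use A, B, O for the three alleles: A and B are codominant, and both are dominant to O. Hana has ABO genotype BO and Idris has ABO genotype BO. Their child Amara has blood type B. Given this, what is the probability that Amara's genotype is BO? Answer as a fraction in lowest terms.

Cross BO × BO → 1/4 BB, 1/2 BO, 1/4 OO.
Type-B genotypes among offspring: BB (1/4), BO (1/2); total 3/4.
P(BO | type B) = (1/2) / (3/4) = 2/3.

2/3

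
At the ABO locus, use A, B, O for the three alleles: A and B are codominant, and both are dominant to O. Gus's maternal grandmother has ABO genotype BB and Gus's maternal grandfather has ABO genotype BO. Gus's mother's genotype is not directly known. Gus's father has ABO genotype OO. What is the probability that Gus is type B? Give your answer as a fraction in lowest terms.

Gus's mother's ABO genotype from BB × BO: 1/2 BB, 1/2 BO.
Crossing each possibility with the father OO and summing P(type B): 1/2·1 + 1/2·1/2 = 3/4.

3/4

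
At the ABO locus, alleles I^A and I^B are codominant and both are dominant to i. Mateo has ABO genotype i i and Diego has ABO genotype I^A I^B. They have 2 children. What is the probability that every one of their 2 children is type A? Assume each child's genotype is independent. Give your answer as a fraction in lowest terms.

ABO cross i i × I^A I^B → 1/2 A, 1/2 B.
So P(type A) = 1/2 per child.
All 2 independent: (1/2)^2 = 1/4.

1/4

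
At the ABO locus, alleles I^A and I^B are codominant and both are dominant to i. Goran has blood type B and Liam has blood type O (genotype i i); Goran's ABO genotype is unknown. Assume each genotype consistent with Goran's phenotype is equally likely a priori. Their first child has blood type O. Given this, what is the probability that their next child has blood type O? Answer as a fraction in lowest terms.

1/2

Possible genotypes: Goran ∈ {I^B I^B, I^B i}; Liam ∈ {i i}.
Weight each parental genotype pair by prior × P(type-O child):
  I^B i × i i: posterior weight 1; P(next child type O) = 1/2.
Weighted sum = 1/2.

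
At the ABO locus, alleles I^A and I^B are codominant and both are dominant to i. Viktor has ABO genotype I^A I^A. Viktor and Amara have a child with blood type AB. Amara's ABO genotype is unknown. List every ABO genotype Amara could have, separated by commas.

I^A I^B, I^B I^B, I^B i

For each candidate genotype of Amara, check whether crossing it with I^A I^A can produce every observed child phenotype.
  I^A I^A → possible child types {A} ✗
  I^A I^B → possible child types {A, AB} ✓
  I^A i → possible child types {A} ✗
  I^B I^B → possible child types {AB} ✓
  I^B i → possible child types {A, AB} ✓
  i i → possible child types {A} ✗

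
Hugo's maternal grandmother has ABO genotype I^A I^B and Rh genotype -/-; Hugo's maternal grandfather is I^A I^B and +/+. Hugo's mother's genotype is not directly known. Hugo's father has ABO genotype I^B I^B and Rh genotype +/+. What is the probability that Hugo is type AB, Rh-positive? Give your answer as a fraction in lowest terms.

1/2

Hugo's mother's ABO genotype from I^A I^B × I^A I^B: 1/4 I^A I^A, 1/2 I^A I^B, 1/4 I^B I^B.
Crossing each possibility with the father I^B I^B and summing P(type AB): 1/4·1 + 1/2·1/2 + 1/4·0 = 1/2.
Similarly for Rh via the mother's Rh distribution: P(Rh+) = 1.
Independent loci: 1/2 × 1 = 1/2.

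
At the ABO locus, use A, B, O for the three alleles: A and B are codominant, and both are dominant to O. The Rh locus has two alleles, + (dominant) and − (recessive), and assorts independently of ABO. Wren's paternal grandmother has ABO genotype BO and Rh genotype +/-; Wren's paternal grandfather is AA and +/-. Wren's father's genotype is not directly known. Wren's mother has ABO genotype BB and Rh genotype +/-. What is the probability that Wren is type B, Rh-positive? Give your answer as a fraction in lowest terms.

3/8

Wren's father's ABO genotype from BO × AA: 1/2 AB, 1/2 AO.
Crossing each possibility with the mother BB and summing P(type B): 1/2·1/2 + 1/2·1/2 = 1/2.
Similarly for Rh via the father's Rh distribution: P(Rh+) = 3/4.
Independent loci: 1/2 × 3/4 = 3/8.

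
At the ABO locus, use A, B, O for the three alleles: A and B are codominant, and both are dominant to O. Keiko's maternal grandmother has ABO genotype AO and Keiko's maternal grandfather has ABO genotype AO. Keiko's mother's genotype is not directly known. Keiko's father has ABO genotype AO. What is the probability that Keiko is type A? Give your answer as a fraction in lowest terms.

Keiko's mother's ABO genotype from AO × AO: 1/4 AA, 1/2 AO, 1/4 OO.
Crossing each possibility with the father AO and summing P(type A): 1/4·1 + 1/2·3/4 + 1/4·1/2 = 3/4.

3/4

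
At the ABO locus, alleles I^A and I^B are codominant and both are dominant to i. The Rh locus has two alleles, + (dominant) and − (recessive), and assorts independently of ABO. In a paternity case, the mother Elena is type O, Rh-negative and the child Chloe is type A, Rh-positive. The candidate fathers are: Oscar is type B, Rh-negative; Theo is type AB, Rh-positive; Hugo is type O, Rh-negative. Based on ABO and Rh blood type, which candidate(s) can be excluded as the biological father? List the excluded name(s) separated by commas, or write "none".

Oscar, Hugo

A candidate is excluded only if no genotype consistent with his phenotype could produce a type A, Rh-positive child with a type O, Rh-negative mother.
Oscar (type B, Rh-): no genotype consistent with that phenotype can produce a type-A Rh+ child with a type-O mother.
Hugo (type O, Rh-): no genotype consistent with that phenotype can produce a type-A Rh+ child with a type-O mother.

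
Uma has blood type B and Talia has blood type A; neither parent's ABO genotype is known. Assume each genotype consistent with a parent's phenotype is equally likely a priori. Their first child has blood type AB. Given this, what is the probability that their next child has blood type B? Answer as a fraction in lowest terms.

Possible genotypes: Uma ∈ {BB, BO}; Talia ∈ {AA, AO}.
Weight each parental genotype pair by prior × P(type-AB child):
  BB × AA: posterior weight 4/9; P(next child type B) = 0.
  BB × AO: posterior weight 2/9; P(next child type B) = 1/2.
  BO × AA: posterior weight 2/9; P(next child type B) = 0.
  BO × AO: posterior weight 1/9; P(next child type B) = 1/4.
Weighted sum = 5/36.

5/36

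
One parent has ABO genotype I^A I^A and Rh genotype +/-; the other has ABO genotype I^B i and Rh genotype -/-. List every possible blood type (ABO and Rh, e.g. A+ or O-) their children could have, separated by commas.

A+, A-, AB+, AB-

Gametes from I^A I^A × I^B i give offspring ABO genotypes I^A I^B, I^A i, i.e. phenotypes A, AB.
Rh cross +/- × -/- → phenotypes Rh+, Rh-.
Combining independently: A+, A-, AB+, AB-.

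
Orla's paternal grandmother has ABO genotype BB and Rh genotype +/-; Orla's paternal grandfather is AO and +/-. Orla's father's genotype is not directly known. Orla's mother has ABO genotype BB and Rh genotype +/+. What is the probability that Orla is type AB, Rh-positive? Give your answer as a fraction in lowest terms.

Orla's father's ABO genotype from BB × AO: 1/2 AB, 1/2 BO.
Crossing each possibility with the mother BB and summing P(type AB): 1/2·1/2 + 1/2·0 = 1/4.
Similarly for Rh via the father's Rh distribution: P(Rh+) = 1.
Independent loci: 1/4 × 1 = 1/4.

1/4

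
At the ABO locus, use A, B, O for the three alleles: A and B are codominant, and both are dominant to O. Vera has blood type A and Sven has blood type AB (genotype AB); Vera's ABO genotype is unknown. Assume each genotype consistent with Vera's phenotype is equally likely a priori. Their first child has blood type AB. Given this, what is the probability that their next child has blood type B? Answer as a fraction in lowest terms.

Possible genotypes: Vera ∈ {AA, AO}; Sven ∈ {AB}.
Weight each parental genotype pair by prior × P(type-AB child):
  AA × AB: posterior weight 2/3; P(next child type B) = 0.
  AO × AB: posterior weight 1/3; P(next child type B) = 1/4.
Weighted sum = 1/12.

1/12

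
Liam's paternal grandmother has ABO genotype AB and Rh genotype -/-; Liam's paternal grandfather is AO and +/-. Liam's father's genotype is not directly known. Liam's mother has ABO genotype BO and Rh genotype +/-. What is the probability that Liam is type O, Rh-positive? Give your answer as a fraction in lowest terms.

5/64

Liam's father's ABO genotype from AB × AO: 1/4 AA, 1/4 AB, 1/4 AO, 1/4 BO.
Crossing each possibility with the mother BO and summing P(type O): 1/4·0 + 1/4·0 + 1/4·1/4 + 1/4·1/4 = 1/8.
Similarly for Rh via the father's Rh distribution: P(Rh+) = 5/8.
Independent loci: 1/8 × 5/8 = 5/64.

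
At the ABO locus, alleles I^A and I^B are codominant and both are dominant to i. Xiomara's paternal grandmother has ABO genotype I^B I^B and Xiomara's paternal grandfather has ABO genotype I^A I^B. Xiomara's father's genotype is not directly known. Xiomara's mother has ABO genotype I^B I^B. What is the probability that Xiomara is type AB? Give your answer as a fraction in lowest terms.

1/4

Xiomara's father's ABO genotype from I^B I^B × I^A I^B: 1/2 I^A I^B, 1/2 I^B I^B.
Crossing each possibility with the mother I^B I^B and summing P(type AB): 1/2·1/2 + 1/2·0 = 1/4.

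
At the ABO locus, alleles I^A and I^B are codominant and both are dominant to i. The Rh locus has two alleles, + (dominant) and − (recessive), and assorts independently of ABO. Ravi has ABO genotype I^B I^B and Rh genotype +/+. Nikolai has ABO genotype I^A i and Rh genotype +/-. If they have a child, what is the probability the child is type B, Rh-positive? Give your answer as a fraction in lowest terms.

1/2

ABO cross I^B I^B × I^A i → offspring phenotypes: 1/2 B, 1/2 AB.
Rh cross +/+ × +/- → 1 Rh+.
Independent loci: P(type B, Rh-positive) = 1/2 × 1 = 1/2.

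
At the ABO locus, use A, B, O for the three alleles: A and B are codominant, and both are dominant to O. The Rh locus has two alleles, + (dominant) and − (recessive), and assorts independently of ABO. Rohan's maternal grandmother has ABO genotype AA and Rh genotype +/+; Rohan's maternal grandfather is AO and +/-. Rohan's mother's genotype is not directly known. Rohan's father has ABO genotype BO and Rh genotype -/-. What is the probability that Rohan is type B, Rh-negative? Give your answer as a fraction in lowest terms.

1/32

Rohan's mother's ABO genotype from AA × AO: 1/2 AA, 1/2 AO.
Crossing each possibility with the father BO and summing P(type B): 1/2·0 + 1/2·1/4 = 1/8.
Similarly for Rh via the mother's Rh distribution: P(Rh-) = 1/4.
Independent loci: 1/8 × 1/4 = 1/32.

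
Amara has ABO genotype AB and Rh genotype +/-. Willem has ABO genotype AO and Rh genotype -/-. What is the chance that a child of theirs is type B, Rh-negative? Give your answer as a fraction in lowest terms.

1/8

ABO cross AB × AO → offspring phenotypes: 1/2 A, 1/4 B, 1/4 AB.
Rh cross +/- × -/- → 1/2 Rh+, 1/2 Rh-.
Independent loci: P(type B, Rh-negative) = 1/4 × 1/2 = 1/8.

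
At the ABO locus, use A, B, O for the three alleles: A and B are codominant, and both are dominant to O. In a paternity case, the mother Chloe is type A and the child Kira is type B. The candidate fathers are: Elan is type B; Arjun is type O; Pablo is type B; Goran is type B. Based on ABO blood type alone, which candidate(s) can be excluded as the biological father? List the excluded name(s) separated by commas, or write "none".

Arjun

A candidate is excluded only if no genotype consistent with his phenotype could produce a type B child with a type A mother.
Arjun (type O): no genotype consistent with that phenotype can produce a type-B child with a type-A mother.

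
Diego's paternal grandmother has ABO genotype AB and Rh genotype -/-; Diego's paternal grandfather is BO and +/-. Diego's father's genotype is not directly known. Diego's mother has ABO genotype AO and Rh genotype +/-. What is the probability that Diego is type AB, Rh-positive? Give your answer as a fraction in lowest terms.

5/32

Diego's father's ABO genotype from AB × BO: 1/4 AB, 1/4 AO, 1/4 BB, 1/4 BO.
Crossing each possibility with the mother AO and summing P(type AB): 1/4·1/4 + 1/4·0 + 1/4·1/2 + 1/4·1/4 = 1/4.
Similarly for Rh via the father's Rh distribution: P(Rh+) = 5/8.
Independent loci: 1/4 × 5/8 = 5/32.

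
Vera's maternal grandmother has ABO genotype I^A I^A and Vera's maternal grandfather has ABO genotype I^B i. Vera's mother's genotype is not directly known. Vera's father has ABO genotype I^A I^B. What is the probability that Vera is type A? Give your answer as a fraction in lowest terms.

Vera's mother's ABO genotype from I^A I^A × I^B i: 1/2 I^A I^B, 1/2 I^A i.
Crossing each possibility with the father I^A I^B and summing P(type A): 1/2·1/4 + 1/2·1/2 = 3/8.

3/8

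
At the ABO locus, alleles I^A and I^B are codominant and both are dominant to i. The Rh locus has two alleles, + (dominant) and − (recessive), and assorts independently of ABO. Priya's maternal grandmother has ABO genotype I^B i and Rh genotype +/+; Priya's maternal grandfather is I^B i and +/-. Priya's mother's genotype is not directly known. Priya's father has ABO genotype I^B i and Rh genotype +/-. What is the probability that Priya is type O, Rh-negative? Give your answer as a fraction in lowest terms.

Priya's mother's ABO genotype from I^B i × I^B i: 1/4 I^B I^B, 1/2 I^B i, 1/4 i i.
Crossing each possibility with the father I^B i and summing P(type O): 1/4·0 + 1/2·1/4 + 1/4·1/2 = 1/4.
Similarly for Rh via the mother's Rh distribution: P(Rh-) = 1/8.
Independent loci: 1/4 × 1/8 = 1/32.

1/32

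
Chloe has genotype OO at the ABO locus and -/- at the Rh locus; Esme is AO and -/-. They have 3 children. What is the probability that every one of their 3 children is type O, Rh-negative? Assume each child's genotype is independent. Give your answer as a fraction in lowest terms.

ABO cross OO × AO → 1/2 O, 1/2 A.
Rh cross -/- × -/- → 1 Rh-; so P(type O, Rh-negative) = 1/2 × 1 = 1/2 per child.
All 3 independent: (1/2)^3 = 1/8.

1/8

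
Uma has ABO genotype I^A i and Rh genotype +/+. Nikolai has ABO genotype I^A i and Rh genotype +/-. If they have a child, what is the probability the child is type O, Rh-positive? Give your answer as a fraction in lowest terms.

1/4

ABO cross I^A i × I^A i → offspring phenotypes: 1/4 O, 3/4 A.
Rh cross +/+ × +/- → 1 Rh+.
Independent loci: P(type O, Rh-positive) = 1/4 × 1 = 1/4.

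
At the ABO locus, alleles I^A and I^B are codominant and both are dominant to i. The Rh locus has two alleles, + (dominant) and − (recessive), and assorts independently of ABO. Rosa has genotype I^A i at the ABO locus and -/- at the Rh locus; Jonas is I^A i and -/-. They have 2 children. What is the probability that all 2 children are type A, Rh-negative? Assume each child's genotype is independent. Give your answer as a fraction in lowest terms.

9/16

ABO cross I^A i × I^A i → 1/4 O, 3/4 A.
Rh cross -/- × -/- → 1 Rh-; so P(type A, Rh-negative) = 3/4 × 1 = 3/4 per child.
All 2 independent: (3/4)^2 = 9/16.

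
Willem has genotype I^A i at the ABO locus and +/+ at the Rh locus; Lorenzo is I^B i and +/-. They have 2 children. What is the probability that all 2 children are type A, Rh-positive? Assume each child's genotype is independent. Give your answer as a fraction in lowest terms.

1/16

ABO cross I^A i × I^B i → 1/4 O, 1/4 A, 1/4 B, 1/4 AB.
Rh cross +/+ × +/- → 1 Rh+; so P(type A, Rh-positive) = 1/4 × 1 = 1/4 per child.
All 2 independent: (1/4)^2 = 1/16.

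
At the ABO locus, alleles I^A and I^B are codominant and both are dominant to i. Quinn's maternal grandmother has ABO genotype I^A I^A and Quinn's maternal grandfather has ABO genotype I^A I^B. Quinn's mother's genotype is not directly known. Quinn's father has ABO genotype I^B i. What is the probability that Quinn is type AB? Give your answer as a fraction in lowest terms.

3/8

Quinn's mother's ABO genotype from I^A I^A × I^A I^B: 1/2 I^A I^A, 1/2 I^A I^B.
Crossing each possibility with the father I^B i and summing P(type AB): 1/2·1/2 + 1/2·1/4 = 3/8.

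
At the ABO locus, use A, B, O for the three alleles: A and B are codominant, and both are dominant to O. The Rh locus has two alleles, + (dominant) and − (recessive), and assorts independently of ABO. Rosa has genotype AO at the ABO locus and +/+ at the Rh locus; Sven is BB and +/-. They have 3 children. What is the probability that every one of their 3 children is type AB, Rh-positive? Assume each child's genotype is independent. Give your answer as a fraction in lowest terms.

1/8

ABO cross AO × BB → 1/2 B, 1/2 AB.
Rh cross +/+ × +/- → 1 Rh+; so P(type AB, Rh-positive) = 1/2 × 1 = 1/2 per child.
All 3 independent: (1/2)^3 = 1/8.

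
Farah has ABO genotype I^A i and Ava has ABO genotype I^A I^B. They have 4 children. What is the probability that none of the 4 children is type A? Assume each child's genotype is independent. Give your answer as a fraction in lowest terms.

ABO cross I^A i × I^A I^B → 1/2 A, 1/4 B, 1/4 AB.
So P(type A) = 1/2 per child.
P(not type A) = 1/2 for one child; (1/2)^4 = 1/16.

1/16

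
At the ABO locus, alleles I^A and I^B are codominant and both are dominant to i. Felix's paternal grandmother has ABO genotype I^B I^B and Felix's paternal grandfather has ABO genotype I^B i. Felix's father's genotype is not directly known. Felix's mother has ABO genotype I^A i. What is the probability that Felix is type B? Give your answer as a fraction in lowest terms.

3/8

Felix's father's ABO genotype from I^B I^B × I^B i: 1/2 I^B I^B, 1/2 I^B i.
Crossing each possibility with the mother I^A i and summing P(type B): 1/2·1/2 + 1/2·1/4 = 3/8.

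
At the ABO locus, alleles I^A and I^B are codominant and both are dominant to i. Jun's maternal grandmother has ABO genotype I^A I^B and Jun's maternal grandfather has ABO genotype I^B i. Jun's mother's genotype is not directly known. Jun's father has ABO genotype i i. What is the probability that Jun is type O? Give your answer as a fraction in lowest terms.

Jun's mother's ABO genotype from I^A I^B × I^B i: 1/4 I^A I^B, 1/4 I^A i, 1/4 I^B I^B, 1/4 I^B i.
Crossing each possibility with the father i i and summing P(type O): 1/4·0 + 1/4·1/2 + 1/4·0 + 1/4·1/2 = 1/4.

1/4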